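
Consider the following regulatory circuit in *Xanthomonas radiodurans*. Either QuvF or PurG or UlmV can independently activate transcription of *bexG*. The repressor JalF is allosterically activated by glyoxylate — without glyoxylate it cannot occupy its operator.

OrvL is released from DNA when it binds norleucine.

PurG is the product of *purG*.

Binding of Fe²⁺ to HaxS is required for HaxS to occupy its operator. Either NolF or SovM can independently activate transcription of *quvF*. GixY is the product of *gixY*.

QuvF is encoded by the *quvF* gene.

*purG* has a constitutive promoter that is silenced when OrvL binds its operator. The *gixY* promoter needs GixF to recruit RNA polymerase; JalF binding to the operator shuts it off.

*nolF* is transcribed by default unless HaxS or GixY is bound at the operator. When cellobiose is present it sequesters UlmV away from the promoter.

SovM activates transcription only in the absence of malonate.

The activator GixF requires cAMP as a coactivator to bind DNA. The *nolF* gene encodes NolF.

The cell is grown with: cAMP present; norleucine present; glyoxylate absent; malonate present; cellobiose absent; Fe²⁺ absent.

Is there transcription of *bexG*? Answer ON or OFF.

Fe²⁺ is absent, so HaxS is inactive.
cAMP is present, so GixF is active.
Glyoxylate is absent, so JalF is inactive.
No repressor is bound and GixF is active, so *gixY* is transcribed.
So GixY is produced and active.
With repressor GixY bound, *nolF* is not transcribed.
So NolF is not produced.
Malonate is present, so SovM is inactive.
No activator is available at the *quvF* promoter, so *quvF* is not transcribed.
So QuvF is not produced.
Norleucine is present, so OrvL is inactive.
With no repressor bound, *purG* is transcribed.
So PurG is produced and active.
Cellobiose is absent, so UlmV is active.
Activator PurG is present, so *bexG* is transcribed.

ON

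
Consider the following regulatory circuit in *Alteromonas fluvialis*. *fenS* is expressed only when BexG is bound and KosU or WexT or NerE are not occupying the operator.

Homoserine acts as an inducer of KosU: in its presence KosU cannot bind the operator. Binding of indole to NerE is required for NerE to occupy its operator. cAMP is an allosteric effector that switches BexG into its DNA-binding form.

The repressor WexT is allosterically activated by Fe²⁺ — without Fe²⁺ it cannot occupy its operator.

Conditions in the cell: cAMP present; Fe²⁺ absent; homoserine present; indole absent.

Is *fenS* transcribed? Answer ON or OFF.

Homoserine is present, so KosU is inactive.
Fe²⁺ is absent, so WexT is inactive.
cAMP is present, so BexG is active.
Indole is absent, so NerE is inactive.
No repressor is bound and BexG is active, so *fenS* is transcribed.

ON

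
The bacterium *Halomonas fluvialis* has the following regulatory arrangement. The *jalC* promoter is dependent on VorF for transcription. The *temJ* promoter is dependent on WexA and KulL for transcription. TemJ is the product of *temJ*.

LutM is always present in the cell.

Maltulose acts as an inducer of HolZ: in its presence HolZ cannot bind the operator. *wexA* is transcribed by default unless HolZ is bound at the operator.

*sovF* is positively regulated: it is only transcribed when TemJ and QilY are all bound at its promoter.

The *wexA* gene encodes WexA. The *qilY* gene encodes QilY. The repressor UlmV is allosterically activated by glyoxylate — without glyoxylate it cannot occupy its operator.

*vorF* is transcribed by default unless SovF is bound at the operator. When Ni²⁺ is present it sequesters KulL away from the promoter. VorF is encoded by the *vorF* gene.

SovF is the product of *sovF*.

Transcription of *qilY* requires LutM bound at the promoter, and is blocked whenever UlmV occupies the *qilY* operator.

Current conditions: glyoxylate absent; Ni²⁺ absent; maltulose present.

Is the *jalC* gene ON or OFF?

Maltulose is present, so HolZ is inactive.
With no repressor bound, *wexA* is transcribed.
So WexA is produced and active.
Ni²⁺ is absent, so KulL is active.
No repressor is bound and WexA and KulL are active, so *temJ* is transcribed.
So TemJ is produced and active.
Glyoxylate is absent, so UlmV is inactive.
LutM is produced constitutively and is active.
No repressor is bound and LutM is active, so *qilY* is transcribed.
So QilY is produced and active.
No repressor is bound and TemJ and QilY are active, so *sovF* is transcribed.
So SovF is produced and active.
With repressor SovF bound, *vorF* is not transcribed.
So VorF is not produced.
Required activator VorF is absent, so *jalC* is not transcribed.

OFF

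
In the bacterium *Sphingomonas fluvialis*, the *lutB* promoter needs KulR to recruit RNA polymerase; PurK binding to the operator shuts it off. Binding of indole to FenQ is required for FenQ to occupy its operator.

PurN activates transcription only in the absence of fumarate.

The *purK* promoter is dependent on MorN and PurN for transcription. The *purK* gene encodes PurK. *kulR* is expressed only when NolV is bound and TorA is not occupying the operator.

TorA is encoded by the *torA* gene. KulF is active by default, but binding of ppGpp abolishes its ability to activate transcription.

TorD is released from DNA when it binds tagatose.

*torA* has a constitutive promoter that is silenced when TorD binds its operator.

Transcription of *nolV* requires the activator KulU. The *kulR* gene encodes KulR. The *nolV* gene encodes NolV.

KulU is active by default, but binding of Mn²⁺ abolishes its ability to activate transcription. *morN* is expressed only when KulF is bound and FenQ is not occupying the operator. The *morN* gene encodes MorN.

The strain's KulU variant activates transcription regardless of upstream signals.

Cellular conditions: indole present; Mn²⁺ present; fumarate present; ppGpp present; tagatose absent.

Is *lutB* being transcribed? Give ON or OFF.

ON

ppGpp is present, so KulF is inactive.
Indole is present, so FenQ is active.
With repressor FenQ bound, *morN* is not transcribed.
So MorN is not produced.
Fumarate is present, so PurN is inactive.
Required activator MorN is absent, so *purK* is not transcribed.
So PurK is not produced.
KulU is constitutively active in this strain.
No repressor is bound and KulU is active, so *nolV* is transcribed.
So NolV is produced and active.
Tagatose is absent, so TorD is active.
With repressor TorD bound, *torA* is not transcribed.
So TorA is not produced.
No repressor is bound and NolV is active, so *kulR* is transcribed.
So KulR is produced and active.
No repressor is bound and KulR is active, so *lutB* is transcribed.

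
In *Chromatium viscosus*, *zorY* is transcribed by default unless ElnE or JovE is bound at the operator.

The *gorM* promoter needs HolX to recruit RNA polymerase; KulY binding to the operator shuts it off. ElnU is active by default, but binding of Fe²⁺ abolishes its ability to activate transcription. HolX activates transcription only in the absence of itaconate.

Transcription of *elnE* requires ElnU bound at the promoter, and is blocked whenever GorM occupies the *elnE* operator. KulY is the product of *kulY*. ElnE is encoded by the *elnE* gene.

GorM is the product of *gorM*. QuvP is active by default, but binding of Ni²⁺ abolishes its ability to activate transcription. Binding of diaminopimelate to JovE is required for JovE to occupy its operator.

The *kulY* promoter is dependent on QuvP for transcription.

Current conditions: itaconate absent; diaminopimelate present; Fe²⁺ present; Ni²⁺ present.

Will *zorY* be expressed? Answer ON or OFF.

Ni²⁺ is present, so QuvP is inactive.
Required activator QuvP is absent, so *kulY* is not transcribed.
So KulY is not produced.
Itaconate is absent, so HolX is active.
No repressor is bound and HolX is active, so *gorM* is transcribed.
So GorM is produced and active.
Fe²⁺ is present, so ElnU is inactive.
With repressor GorM bound, *elnE* is not transcribed.
So ElnE is not produced.
Diaminopimelate is present, so JovE is active.
With repressor JovE bound, *zorY* is not transcribed.

OFF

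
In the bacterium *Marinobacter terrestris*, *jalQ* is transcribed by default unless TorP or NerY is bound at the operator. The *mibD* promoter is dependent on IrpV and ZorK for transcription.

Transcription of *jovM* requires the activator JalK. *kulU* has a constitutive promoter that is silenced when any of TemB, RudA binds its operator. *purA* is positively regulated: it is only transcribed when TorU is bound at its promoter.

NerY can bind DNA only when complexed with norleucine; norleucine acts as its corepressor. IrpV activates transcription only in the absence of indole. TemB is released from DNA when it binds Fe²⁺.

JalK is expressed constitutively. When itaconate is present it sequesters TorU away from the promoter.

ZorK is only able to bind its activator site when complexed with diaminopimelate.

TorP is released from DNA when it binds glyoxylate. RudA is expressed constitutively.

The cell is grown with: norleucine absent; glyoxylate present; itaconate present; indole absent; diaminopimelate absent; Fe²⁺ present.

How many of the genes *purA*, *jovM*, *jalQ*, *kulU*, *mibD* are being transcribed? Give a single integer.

2

Itaconate is present, so TorU is inactive.
Required activator TorU is absent, so *purA* is not transcribed.
→ *purA* is OFF.
JalK is produced constitutively and is active.
No repressor is bound and JalK is active, so *jovM* is transcribed.
→ *jovM* is ON.
Glyoxylate is present, so TorP is inactive.
Norleucine is absent, so NerY is inactive.
With no repressor bound, *jalQ* is transcribed.
→ *jalQ* is ON.
Fe²⁺ is present, so TemB is inactive.
RudA is produced constitutively and is active.
With repressor RudA bound, *kulU* is not transcribed.
→ *kulU* is OFF.
Indole is absent, so IrpV is active.
Diaminopimelate is absent, so ZorK is inactive.
Required activator ZorK is absent, so *mibD* is not transcribed.
→ *mibD* is OFF.
2 of the 5 genes are transcribed.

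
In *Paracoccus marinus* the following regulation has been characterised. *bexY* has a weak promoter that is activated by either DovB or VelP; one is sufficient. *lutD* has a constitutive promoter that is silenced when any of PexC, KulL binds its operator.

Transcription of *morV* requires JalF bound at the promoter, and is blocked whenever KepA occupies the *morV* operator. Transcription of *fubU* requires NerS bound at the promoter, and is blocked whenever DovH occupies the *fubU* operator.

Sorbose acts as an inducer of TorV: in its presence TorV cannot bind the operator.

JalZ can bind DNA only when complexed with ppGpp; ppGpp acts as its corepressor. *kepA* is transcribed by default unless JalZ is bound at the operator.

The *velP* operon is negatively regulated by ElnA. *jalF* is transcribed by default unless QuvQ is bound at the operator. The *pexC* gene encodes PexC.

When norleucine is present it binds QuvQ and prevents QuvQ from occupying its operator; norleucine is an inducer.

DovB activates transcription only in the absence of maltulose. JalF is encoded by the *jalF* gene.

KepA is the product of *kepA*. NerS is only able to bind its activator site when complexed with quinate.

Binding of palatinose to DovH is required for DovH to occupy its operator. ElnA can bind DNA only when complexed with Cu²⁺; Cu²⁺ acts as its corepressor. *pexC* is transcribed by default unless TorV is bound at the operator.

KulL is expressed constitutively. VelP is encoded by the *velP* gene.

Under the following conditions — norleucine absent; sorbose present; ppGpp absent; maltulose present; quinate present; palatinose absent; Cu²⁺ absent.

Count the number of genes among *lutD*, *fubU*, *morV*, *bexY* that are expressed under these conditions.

2

Sorbose is present, so TorV is inactive.
With no repressor bound, *pexC* is transcribed.
So PexC is produced and active.
KulL is produced constitutively and is active.
With repressor PexC bound, *lutD* is not transcribed.
→ *lutD* is OFF.
Quinate is present, so NerS is active.
Palatinose is absent, so DovH is inactive.
No repressor is bound and NerS is active, so *fubU* is transcribed.
→ *fubU* is ON.
ppGpp is absent, so JalZ is inactive.
With no repressor bound, *kepA* is transcribed.
So KepA is produced and active.
Norleucine is absent, so QuvQ is active.
With repressor QuvQ bound, *jalF* is not transcribed.
So JalF is not produced.
With repressor KepA bound, *morV* is not transcribed.
→ *morV* is OFF.
Maltulose is present, so DovB is inactive.
Cu²⁺ is absent, so ElnA is inactive.
With no repressor bound, *velP* is transcribed.
So VelP is produced and active.
Activator VelP is present, so *bexY* is transcribed.
→ *bexY* is ON.
2 of the 4 genes are transcribed.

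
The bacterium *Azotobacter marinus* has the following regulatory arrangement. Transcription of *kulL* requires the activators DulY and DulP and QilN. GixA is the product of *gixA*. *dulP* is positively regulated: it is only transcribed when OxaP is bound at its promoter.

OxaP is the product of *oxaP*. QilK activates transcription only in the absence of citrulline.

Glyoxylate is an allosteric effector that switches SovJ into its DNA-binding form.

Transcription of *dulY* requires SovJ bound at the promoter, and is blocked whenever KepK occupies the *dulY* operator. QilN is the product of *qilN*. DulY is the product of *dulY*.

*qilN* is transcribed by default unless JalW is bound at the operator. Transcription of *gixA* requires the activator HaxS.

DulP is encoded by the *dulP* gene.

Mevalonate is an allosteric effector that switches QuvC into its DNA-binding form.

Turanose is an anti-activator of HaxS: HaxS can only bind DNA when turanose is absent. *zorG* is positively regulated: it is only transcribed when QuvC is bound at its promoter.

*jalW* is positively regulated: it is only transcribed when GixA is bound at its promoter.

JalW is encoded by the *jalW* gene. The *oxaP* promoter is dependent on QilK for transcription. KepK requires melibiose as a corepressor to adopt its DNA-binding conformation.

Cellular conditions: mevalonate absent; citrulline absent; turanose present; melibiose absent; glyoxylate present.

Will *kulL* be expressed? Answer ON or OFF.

ON

Glyoxylate is present, so SovJ is active.
Melibiose is absent, so KepK is inactive.
No repressor is bound and SovJ is active, so *dulY* is transcribed.
So DulY is produced and active.
Citrulline is absent, so QilK is active.
No repressor is bound and QilK is active, so *oxaP* is transcribed.
So OxaP is produced and active.
No repressor is bound and OxaP is active, so *dulP* is transcribed.
So DulP is produced and active.
Turanose is present, so HaxS is inactive.
Required activator HaxS is absent, so *gixA* is not transcribed.
So GixA is not produced.
Required activator GixA is absent, so *jalW* is not transcribed.
So JalW is not produced.
With no repressor bound, *qilN* is transcribed.
So QilN is produced and active.
No repressor is bound and DulY and DulP and QilN are active, so *kulL* is transcribed.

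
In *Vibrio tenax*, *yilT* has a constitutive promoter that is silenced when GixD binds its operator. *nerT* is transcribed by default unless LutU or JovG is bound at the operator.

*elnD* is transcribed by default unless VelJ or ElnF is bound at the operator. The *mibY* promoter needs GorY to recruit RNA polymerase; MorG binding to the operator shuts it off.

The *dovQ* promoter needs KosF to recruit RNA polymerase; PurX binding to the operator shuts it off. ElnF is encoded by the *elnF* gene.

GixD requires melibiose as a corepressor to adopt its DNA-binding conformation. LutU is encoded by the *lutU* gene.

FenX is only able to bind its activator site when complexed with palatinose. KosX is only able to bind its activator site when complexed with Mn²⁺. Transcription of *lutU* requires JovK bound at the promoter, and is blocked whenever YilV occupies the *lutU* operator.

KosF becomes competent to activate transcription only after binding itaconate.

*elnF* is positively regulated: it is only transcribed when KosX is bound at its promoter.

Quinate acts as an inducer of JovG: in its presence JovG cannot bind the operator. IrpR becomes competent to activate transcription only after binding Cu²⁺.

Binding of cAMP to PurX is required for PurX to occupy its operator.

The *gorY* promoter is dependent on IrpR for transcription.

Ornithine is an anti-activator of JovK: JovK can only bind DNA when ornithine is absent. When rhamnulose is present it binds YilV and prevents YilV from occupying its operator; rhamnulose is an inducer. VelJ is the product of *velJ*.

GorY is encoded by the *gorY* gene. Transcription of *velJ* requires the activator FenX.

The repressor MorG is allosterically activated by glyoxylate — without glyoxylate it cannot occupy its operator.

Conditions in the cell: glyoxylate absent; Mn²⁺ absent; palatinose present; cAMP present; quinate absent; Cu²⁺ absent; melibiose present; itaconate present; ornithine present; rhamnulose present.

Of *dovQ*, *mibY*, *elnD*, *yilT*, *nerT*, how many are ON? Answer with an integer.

cAMP is present, so PurX is active.
Itaconate is present, so KosF is active.
With repressor PurX bound, *dovQ* is not transcribed.
→ *dovQ* is OFF.
Glyoxylate is absent, so MorG is inactive.
Cu²⁺ is absent, so IrpR is inactive.
Required activator IrpR is absent, so *gorY* is not transcribed.
So GorY is not produced.
Required activator GorY is absent, so *mibY* is not transcribed.
→ *mibY* is OFF.
Palatinose is present, so FenX is active.
No repressor is bound and FenX is active, so *velJ* is transcribed.
So VelJ is produced and active.
Mn²⁺ is absent, so KosX is inactive.
Required activator KosX is absent, so *elnF* is not transcribed.
So ElnF is not produced.
With repressor VelJ bound, *elnD* is not transcribed.
→ *elnD* is OFF.
Melibiose is present, so GixD is active.
With repressor GixD bound, *yilT* is not transcribed.
→ *yilT* is OFF.
Ornithine is present, so JovK is inactive.
Rhamnulose is present, so YilV is inactive.
Required activator JovK is absent, so *lutU* is not transcribed.
So LutU is not produced.
Quinate is absent, so JovG is active.
With repressor JovG bound, *nerT* is not transcribed.
→ *nerT* is OFF.
0 of the 5 genes are transcribed.

0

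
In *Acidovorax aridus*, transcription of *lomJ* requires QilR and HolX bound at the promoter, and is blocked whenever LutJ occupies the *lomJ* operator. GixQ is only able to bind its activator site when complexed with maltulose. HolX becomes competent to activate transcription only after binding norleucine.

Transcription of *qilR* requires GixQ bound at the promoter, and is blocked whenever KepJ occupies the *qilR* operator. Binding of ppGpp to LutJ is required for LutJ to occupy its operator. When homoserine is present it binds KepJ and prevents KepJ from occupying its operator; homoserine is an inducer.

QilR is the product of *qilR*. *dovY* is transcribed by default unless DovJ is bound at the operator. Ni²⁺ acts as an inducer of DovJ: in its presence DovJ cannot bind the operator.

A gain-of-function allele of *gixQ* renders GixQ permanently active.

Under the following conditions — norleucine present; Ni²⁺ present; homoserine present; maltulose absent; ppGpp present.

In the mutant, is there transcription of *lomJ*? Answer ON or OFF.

GixQ is constitutively active in this strain.
Homoserine is present, so KepJ is inactive.
No repressor is bound and GixQ is active, so *qilR* is transcribed.
So QilR is produced and active.
Norleucine is present, so HolX is active.
ppGpp is present, so LutJ is active.
With repressor LutJ bound, *lomJ* is not transcribed.

OFF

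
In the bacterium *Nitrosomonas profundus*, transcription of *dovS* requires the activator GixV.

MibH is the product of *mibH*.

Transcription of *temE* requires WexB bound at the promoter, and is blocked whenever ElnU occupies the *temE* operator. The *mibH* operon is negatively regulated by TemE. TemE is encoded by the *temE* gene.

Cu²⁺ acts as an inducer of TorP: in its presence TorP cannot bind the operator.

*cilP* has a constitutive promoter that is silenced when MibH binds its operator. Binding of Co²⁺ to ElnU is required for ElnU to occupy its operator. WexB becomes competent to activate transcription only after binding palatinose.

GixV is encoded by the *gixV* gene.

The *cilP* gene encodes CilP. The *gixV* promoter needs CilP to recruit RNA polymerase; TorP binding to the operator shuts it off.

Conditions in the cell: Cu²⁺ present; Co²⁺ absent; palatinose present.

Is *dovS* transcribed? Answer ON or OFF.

ON

Palatinose is present, so WexB is active.
Co²⁺ is absent, so ElnU is inactive.
No repressor is bound and WexB is active, so *temE* is transcribed.
So TemE is produced and active.
With repressor TemE bound, *mibH* is not transcribed.
So MibH is not produced.
With no repressor bound, *cilP* is transcribed.
So CilP is produced and active.
Cu²⁺ is present, so TorP is inactive.
No repressor is bound and CilP is active, so *gixV* is transcribed.
So GixV is produced and active.
No repressor is bound and GixV is active, so *dovS* is transcribed.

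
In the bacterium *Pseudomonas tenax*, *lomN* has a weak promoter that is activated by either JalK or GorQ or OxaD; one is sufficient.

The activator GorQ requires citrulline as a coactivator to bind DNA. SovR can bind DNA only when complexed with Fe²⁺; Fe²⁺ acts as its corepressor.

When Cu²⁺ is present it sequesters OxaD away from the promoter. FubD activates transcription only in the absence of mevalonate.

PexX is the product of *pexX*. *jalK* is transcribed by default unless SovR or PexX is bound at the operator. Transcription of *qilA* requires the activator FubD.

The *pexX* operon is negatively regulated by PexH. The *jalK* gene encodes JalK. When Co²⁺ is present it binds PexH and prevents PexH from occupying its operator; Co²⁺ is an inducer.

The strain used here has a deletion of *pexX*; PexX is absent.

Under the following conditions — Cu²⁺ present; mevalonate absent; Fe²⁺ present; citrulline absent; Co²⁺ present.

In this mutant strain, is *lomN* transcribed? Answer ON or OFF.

OFF

Fe²⁺ is present, so SovR is active.
PexX is non-functional in this strain, so it has no effect.
With repressor SovR bound, *jalK* is not transcribed.
So JalK is not produced.
Citrulline is absent, so GorQ is inactive.
Cu²⁺ is present, so OxaD is inactive.
No activator is available at the *lomN* promoter, so *lomN* is not transcribed.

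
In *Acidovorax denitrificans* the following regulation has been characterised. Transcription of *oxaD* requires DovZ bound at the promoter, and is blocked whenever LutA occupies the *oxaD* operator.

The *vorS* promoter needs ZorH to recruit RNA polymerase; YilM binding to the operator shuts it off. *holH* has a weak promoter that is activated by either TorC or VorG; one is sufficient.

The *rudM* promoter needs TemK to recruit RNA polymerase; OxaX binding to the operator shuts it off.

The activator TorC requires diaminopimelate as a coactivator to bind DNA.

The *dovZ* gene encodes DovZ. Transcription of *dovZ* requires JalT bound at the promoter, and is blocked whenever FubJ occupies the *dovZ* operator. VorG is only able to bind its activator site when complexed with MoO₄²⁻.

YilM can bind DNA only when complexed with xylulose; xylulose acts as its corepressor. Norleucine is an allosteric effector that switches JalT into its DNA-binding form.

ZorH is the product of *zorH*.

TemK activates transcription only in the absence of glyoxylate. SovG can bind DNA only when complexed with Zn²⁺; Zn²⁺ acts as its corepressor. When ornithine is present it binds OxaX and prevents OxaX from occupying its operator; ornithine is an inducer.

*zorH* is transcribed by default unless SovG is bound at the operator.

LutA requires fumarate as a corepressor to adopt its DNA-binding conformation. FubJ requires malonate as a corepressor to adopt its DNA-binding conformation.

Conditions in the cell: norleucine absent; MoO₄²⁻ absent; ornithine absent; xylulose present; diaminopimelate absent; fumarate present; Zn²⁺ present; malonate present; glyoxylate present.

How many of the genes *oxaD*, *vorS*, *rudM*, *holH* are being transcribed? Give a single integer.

0

Norleucine is absent, so JalT is inactive.
Malonate is present, so FubJ is active.
With repressor FubJ bound, *dovZ* is not transcribed.
So DovZ is not produced.
Fumarate is present, so LutA is active.
With repressor LutA bound, *oxaD* is not transcribed.
→ *oxaD* is OFF.
Zn²⁺ is present, so SovG is active.
With repressor SovG bound, *zorH* is not transcribed.
So ZorH is not produced.
Xylulose is present, so YilM is active.
With repressor YilM bound, *vorS* is not transcribed.
→ *vorS* is OFF.
Ornithine is absent, so OxaX is active.
Glyoxylate is present, so TemK is inactive.
With repressor OxaX bound, *rudM* is not transcribed.
→ *rudM* is OFF.
Diaminopimelate is absent, so TorC is inactive.
MoO₄²⁻ is absent, so VorG is inactive.
No activator is available at the *holH* promoter, so *holH* is not transcribed.
→ *holH* is OFF.
0 of the 4 genes are transcribed.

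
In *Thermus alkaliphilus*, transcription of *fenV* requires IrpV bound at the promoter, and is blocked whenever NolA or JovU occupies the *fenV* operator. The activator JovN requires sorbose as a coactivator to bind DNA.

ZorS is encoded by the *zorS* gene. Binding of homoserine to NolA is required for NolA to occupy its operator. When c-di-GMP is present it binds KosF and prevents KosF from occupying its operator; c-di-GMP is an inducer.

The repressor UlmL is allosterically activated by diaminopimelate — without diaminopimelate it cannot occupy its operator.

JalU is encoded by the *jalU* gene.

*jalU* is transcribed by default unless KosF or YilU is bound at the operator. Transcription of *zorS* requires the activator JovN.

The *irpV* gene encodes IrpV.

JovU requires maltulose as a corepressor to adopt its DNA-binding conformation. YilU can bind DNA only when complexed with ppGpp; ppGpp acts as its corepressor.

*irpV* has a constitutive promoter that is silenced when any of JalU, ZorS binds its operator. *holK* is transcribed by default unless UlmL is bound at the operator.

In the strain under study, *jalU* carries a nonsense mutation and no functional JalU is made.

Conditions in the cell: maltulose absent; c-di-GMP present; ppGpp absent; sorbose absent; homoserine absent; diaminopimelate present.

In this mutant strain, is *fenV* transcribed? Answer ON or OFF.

ON

Homoserine is absent, so NolA is inactive.
Maltulose is absent, so JovU is inactive.
JalU is non-functional in this strain, so it has no effect.
Sorbose is absent, so JovN is inactive.
Required activator JovN is absent, so *zorS* is not transcribed.
So ZorS is not produced.
With no repressor bound, *irpV* is transcribed.
So IrpV is produced and active.
No repressor is bound and IrpV is active, so *fenV* is transcribed.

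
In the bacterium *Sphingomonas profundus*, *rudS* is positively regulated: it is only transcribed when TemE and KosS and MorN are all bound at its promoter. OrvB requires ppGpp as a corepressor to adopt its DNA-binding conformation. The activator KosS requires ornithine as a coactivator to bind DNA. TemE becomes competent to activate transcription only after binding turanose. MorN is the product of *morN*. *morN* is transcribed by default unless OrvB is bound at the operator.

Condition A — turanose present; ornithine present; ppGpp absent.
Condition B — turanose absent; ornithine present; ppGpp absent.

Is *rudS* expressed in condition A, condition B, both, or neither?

Condition A:
Turanose is present, so TemE is active.
Ornithine is present, so KosS is active.
ppGpp is absent, so OrvB is inactive.
With no repressor bound, *morN* is transcribed.
So MorN is produced and active.
No repressor is bound and TemE and KosS and MorN are active, so *rudS* is transcribed.
→ *rudS* is ON in A.
Condition B:
Turanose is absent, so TemE is inactive.
Ornithine is present, so KosS is active.
ppGpp is absent, so OrvB is inactive.
With no repressor bound, *morN* is transcribed.
So MorN is produced and active.
Required activator TemE is absent, so *rudS* is not transcribed.
→ *rudS* is OFF in B.

A only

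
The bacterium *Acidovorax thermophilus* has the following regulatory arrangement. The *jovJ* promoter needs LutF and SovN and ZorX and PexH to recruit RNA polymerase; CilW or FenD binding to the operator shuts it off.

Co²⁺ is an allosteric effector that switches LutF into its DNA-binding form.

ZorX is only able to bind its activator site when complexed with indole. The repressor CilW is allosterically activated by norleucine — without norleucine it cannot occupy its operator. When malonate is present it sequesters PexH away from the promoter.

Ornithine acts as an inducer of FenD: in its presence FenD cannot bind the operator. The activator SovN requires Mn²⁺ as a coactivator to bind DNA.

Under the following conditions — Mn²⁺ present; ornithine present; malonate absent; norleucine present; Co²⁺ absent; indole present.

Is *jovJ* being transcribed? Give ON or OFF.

OFF

Co²⁺ is absent, so LutF is inactive.
Mn²⁺ is present, so SovN is active.
Indole is present, so ZorX is active.
Malonate is absent, so PexH is active.
Norleucine is present, so CilW is active.
Ornithine is present, so FenD is inactive.
With repressor CilW bound, *jovJ* is not transcribed.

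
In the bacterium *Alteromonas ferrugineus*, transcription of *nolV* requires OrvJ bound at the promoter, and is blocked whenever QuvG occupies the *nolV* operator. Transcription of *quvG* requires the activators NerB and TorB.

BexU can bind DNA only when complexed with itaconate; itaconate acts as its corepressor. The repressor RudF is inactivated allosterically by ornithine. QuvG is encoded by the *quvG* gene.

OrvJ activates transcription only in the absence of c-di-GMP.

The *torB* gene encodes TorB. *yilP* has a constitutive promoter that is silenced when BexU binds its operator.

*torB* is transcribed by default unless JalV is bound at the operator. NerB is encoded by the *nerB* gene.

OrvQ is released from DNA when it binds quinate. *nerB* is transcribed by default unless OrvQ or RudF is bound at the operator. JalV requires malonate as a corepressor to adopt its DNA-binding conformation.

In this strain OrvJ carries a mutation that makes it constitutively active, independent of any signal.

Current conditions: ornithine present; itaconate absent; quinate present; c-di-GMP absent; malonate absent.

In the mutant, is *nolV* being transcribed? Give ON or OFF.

OFF

OrvJ is constitutively active in this strain.
Quinate is present, so OrvQ is inactive.
Ornithine is present, so RudF is inactive.
With no repressor bound, *nerB* is transcribed.
So NerB is produced and active.
Malonate is absent, so JalV is inactive.
With no repressor bound, *torB* is transcribed.
So TorB is produced and active.
No repressor is bound and NerB and TorB are active, so *quvG* is transcribed.
So QuvG is produced and active.
With repressor QuvG bound, *nolV* is not transcribed.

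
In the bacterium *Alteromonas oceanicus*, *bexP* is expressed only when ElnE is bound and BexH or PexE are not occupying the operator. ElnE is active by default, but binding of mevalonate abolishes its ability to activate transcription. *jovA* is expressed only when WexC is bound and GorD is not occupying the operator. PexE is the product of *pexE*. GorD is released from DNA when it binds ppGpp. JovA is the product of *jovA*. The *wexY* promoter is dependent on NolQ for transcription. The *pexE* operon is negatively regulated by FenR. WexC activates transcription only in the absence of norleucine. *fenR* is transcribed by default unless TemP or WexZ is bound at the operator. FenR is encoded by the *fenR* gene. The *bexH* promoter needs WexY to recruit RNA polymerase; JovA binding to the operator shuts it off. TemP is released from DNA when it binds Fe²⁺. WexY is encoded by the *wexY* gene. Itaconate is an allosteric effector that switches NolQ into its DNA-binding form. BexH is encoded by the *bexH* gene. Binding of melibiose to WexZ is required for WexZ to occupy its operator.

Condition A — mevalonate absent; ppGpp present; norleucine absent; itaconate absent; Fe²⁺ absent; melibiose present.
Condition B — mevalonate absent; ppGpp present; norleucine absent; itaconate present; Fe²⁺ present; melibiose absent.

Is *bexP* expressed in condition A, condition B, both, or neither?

Condition A:
Mevalonate is absent, so ElnE is active.
ppGpp is present, so GorD is inactive.
Norleucine is absent, so WexC is active.
No repressor is bound and WexC is active, so *jovA* is transcribed.
So JovA is produced and active.
Itaconate is absent, so NolQ is inactive.
Required activator NolQ is absent, so *wexY* is not transcribed.
So WexY is not produced.
With repressor JovA bound, *bexH* is not transcribed.
So BexH is not produced.
Fe²⁺ is absent, so TemP is active.
Melibiose is present, so WexZ is active.
With repressor TemP bound, *fenR* is not transcribed.
So FenR is not produced.
With no repressor bound, *pexE* is transcribed.
So PexE is produced and active.
With repressor PexE bound, *bexP* is not transcribed.
→ *bexP* is OFF in A.
Condition B:
Mevalonate is absent, so ElnE is active.
ppGpp is present, so GorD is inactive.
Norleucine is absent, so WexC is active.
No repressor is bound and WexC is active, so *jovA* is transcribed.
So JovA is produced and active.
Itaconate is present, so NolQ is active.
No repressor is bound and NolQ is active, so *wexY* is transcribed.
So WexY is produced and active.
With repressor JovA bound, *bexH* is not transcribed.
So BexH is not produced.
Fe²⁺ is present, so TemP is inactive.
Melibiose is absent, so WexZ is inactive.
With no repressor bound, *fenR* is transcribed.
So FenR is produced and active.
With repressor FenR bound, *pexE* is not transcribed.
So PexE is not produced.
No repressor is bound and ElnE is active, so *bexP* is transcribed.
→ *bexP* is ON in B.

B only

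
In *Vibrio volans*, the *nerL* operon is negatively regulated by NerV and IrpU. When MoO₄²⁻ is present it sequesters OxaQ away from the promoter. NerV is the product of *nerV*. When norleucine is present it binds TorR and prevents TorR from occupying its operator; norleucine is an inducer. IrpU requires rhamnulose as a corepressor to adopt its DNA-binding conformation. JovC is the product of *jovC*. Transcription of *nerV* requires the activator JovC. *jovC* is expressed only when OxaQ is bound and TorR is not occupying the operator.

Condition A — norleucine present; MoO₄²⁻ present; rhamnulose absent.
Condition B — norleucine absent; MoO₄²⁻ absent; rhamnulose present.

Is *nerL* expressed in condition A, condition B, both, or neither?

A only

Condition A:
Norleucine is present, so TorR is inactive.
MoO₄²⁻ is present, so OxaQ is inactive.
Required activator OxaQ is absent, so *jovC* is not transcribed.
So JovC is not produced.
Required activator JovC is absent, so *nerV* is not transcribed.
So NerV is not produced.
Rhamnulose is absent, so IrpU is inactive.
With no repressor bound, *nerL* is transcribed.
→ *nerL* is ON in A.
Condition B:
Norleucine is absent, so TorR is active.
MoO₄²⁻ is absent, so OxaQ is active.
With repressor TorR bound, *jovC* is not transcribed.
So JovC is not produced.
Required activator JovC is absent, so *nerV* is not transcribed.
So NerV is not produced.
Rhamnulose is present, so IrpU is active.
With repressor IrpU bound, *nerL* is not transcribed.
→ *nerL* is OFF in B.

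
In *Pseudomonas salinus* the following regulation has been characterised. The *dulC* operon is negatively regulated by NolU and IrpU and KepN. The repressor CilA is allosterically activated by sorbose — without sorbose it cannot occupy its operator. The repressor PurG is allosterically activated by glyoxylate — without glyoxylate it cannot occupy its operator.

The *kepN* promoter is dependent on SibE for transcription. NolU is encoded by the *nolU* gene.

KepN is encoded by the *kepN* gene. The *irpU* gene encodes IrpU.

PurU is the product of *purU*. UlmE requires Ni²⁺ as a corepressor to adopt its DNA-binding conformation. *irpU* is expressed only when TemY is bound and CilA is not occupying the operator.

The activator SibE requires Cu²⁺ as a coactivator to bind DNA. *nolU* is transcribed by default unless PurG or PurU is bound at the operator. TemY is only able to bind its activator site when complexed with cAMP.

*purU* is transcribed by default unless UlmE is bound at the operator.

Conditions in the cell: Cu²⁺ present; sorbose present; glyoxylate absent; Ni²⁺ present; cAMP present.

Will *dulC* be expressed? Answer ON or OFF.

OFF

Glyoxylate is absent, so PurG is inactive.
Ni²⁺ is present, so UlmE is active.
With repressor UlmE bound, *purU* is not transcribed.
So PurU is not produced.
With no repressor bound, *nolU* is transcribed.
So NolU is produced and active.
cAMP is present, so TemY is active.
Sorbose is present, so CilA is active.
With repressor CilA bound, *irpU* is not transcribed.
So IrpU is not produced.
Cu²⁺ is present, so SibE is active.
No repressor is bound and SibE is active, so *kepN* is transcribed.
So KepN is produced and active.
With repressor NolU bound, *dulC* is not transcribed.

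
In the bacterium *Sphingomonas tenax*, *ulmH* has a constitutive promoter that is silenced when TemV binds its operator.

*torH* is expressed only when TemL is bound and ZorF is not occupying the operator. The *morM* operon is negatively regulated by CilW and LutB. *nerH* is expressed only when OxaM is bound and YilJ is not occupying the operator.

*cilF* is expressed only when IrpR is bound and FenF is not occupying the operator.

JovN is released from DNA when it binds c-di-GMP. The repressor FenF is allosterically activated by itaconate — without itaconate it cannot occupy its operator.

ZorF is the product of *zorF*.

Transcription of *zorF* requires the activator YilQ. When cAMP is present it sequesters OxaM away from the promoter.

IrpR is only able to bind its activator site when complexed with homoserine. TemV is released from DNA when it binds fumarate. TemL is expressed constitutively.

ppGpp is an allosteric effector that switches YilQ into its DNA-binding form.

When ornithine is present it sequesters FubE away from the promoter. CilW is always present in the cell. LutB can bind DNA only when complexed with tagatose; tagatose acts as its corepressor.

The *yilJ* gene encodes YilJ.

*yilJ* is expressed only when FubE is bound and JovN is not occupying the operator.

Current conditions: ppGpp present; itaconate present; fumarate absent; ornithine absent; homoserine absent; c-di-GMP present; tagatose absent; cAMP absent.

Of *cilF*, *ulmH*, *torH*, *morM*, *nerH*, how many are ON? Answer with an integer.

0

Homoserine is absent, so IrpR is inactive.
Itaconate is present, so FenF is active.
With repressor FenF bound, *cilF* is not transcribed.
→ *cilF* is OFF.
Fumarate is absent, so TemV is active.
With repressor TemV bound, *ulmH* is not transcribed.
→ *ulmH* is OFF.
ppGpp is present, so YilQ is active.
No repressor is bound and YilQ is active, so *zorF* is transcribed.
So ZorF is produced and active.
TemL is produced constitutively and is active.
With repressor ZorF bound, *torH* is not transcribed.
→ *torH* is OFF.
CilW is produced constitutively and is active.
Tagatose is absent, so LutB is inactive.
With repressor CilW bound, *morM* is not transcribed.
→ *morM* is OFF.
c-di-GMP is present, so JovN is inactive.
Ornithine is absent, so FubE is active.
No repressor is bound and FubE is active, so *yilJ* is transcribed.
So YilJ is produced and active.
cAMP is absent, so OxaM is active.
With repressor YilJ bound, *nerH* is not transcribed.
→ *nerH* is OFF.
0 of the 5 genes are transcribed.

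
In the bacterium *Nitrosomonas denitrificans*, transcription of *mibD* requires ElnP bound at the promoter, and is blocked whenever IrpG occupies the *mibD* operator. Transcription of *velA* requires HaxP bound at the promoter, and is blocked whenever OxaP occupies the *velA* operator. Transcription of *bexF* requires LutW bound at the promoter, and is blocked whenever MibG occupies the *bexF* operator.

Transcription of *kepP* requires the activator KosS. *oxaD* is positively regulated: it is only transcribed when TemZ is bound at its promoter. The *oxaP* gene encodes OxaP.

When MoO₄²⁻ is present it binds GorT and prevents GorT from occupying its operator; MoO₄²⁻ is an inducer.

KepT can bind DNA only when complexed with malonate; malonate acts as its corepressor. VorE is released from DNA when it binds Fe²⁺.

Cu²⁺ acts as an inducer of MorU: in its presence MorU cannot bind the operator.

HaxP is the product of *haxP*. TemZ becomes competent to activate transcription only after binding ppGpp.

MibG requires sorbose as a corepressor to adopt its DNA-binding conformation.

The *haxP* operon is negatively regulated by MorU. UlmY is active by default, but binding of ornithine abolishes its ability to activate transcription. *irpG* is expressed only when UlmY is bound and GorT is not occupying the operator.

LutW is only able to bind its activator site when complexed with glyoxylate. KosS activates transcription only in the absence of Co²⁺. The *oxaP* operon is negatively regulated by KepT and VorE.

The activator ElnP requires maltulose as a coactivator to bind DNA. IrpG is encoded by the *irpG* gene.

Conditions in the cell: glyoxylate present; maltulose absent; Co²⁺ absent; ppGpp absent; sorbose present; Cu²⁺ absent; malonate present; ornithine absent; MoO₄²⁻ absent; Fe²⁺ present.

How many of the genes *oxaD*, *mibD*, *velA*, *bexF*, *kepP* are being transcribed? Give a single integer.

1

ppGpp is absent, so TemZ is inactive.
Required activator TemZ is absent, so *oxaD* is not transcribed.
→ *oxaD* is OFF.
MoO₄²⁻ is absent, so GorT is active.
Ornithine is absent, so UlmY is active.
With repressor GorT bound, *irpG* is not transcribed.
So IrpG is not produced.
Maltulose is absent, so ElnP is inactive.
Required activator ElnP is absent, so *mibD* is not transcribed.
→ *mibD* is OFF.
Cu²⁺ is absent, so MorU is active.
With repressor MorU bound, *haxP* is not transcribed.
So HaxP is not produced.
Malonate is present, so KepT is active.
Fe²⁺ is present, so VorE is inactive.
With repressor KepT bound, *oxaP* is not transcribed.
So OxaP is not produced.
Required activator HaxP is absent, so *velA* is not transcribed.
→ *velA* is OFF.
Glyoxylate is present, so LutW is active.
Sorbose is present, so MibG is active.
With repressor MibG bound, *bexF* is not transcribed.
→ *bexF* is OFF.
Co²⁺ is absent, so KosS is active.
No repressor is bound and KosS is active, so *kepP* is transcribed.
→ *kepP* is ON.
1 of the 5 genes is transcribed.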